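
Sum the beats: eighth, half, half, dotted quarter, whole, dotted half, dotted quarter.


Working:
Beat values:
  eighth = 0.5 beats
  half = 2 beats
  half = 2 beats
  dotted quarter = 1.5 beats
  whole = 4 beats
  dotted half = 3 beats
  dotted quarter = 1.5 beats
Sum = 0.5 + 2 + 2 + 1.5 + 4 + 3 + 1.5
= 14.5 beats


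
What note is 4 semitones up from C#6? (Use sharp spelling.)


Let's work it out.
C#6: chromatic position 1 in octave 6 → absolute = 6×12 + 1 = 73
Transpose up 4: 73 + 4 = 77
77 = 6×12 + 5 → F in octave 6
Result = F6


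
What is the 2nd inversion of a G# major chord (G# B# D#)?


Root position: G# B# D#
2nd inversion: move root and 3rd up an octave
Bass note: D#
Notes (bottom to top) = D# G# B#


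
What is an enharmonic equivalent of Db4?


Step by step:
Enharmonic notes sound the same pitch but are spelled with different letter names
Db and C# name the same pitch class
= C#4


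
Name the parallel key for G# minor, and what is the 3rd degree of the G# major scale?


Reasoning:
Parallel keys share the same tonic but differ in mode
G# minor → parallel is G# major
G# major scale: G# A# B# C# D# E# F##
= G# major; 3rd degree = B#


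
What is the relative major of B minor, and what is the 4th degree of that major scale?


Step by step:
The relative major shares the key signature and is a minor 3rd above the minor tonic
A minor 3rd above B is D
→ relative major of B minor is D major
D major scale: D E F# G A B C#
= D major; 4th degree = G


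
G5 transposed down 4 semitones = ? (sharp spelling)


Step by step:
G5: chromatic position 7 in octave 5 → absolute = 5×12 + 7 = 67
Transpose down 4: 67 - 4 = 63
63 = 5×12 + 3 → D# in octave 5
Result = D#5


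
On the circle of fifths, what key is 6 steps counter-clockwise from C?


Step by step:
Each counter-clockwise step moves down a perfect 5th (= up a perfect 4th)
From C: C → F → Bb → Eb → Ab → Db → F#/Gb
= F#/Gb


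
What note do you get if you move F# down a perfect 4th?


Solution.
perfect 4th: 4 letter names, 5 semitones
Letter: F - 3 → C
Pitch: F# - 5 semitones, spelled as a C → C#
= C#


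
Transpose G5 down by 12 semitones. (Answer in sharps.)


G5: chromatic position 7 in octave 5 → absolute = 5×12 + 7 = 67
Transpose down 12: 67 - 12 = 55
55 = 4×12 + 7 → G in octave 4
Result = G4


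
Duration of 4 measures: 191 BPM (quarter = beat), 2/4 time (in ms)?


Quarter-note beat duration = 60000 / 191 ms
Beats per measure (2/4) = 2
One measure = 2 × 60000 / 191 = 120000 / 191 ms
4 measures = 4 × 120000 / 191 = 480000 / 191
= 2513.1 ms


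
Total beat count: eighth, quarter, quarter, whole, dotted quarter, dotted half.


Working:
Beat values:
  eighth = 0.5 beats
  quarter = 1 beat
  quarter = 1 beat
  whole = 4 beats
  dotted quarter = 1.5 beats
  dotted half = 3 beats
Sum = 0.5 + 1 + 1 + 4 + 1.5 + 3
= 11 beats


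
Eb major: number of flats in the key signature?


Step by step:
Flat major keys: C(0), F(1), Bb(2), Eb(3), Ab(4), Db(5), Gb(6), Cb(7)
Eb major has 3 flats
Order of flats: Bb Eb Ab Db Gb Cb Fb → first 3: Bb, Eb, Ab
= 3 flats


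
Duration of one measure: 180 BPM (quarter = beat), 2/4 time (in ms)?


Reasoning:
Quarter-note beat duration = 60000 / 180 ms
Beats per measure (2/4) = 2
One measure = 2 × 60000 / 180 = 120000 / 180 ms
= 666.7 ms


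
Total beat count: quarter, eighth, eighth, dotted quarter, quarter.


Working:
Beat values:
  quarter = 1 beat
  eighth = 0.5 beats
  eighth = 0.5 beats
  dotted quarter = 1.5 beats
  quarter = 1 beat
Sum = 1 + 0.5 + 0.5 + 1.5 + 1
= 4.5 beats


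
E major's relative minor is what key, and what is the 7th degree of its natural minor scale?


Let's work it out.
The relative minor shares the major's key signature and starts on its 6th degree
6th degree = a major 6th above the tonic; a major 6th above E is C#
→ relative minor of E major is C# minor
C# natural minor scale: C# D# E F# G# A B
= C# minor; 7th degree = B


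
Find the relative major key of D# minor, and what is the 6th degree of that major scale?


Step by step:
The relative major shares the key signature and is a minor 3rd above the minor tonic
A minor 3rd above D# is F#
→ relative major of D# minor is F# major
F# major scale: F# G# A# B C# D# E#
= F# major; 6th degree = D#


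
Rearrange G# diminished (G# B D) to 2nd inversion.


Solution.
Root position: G# B D
2nd inversion: move root and 3rd up an octave
Bass note: D
Notes (bottom to top) = D G# B


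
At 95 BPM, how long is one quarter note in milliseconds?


Reasoning:
One quarter-note beat = 60000 / BPM = 60000 / 95 ms
Duration = 60000 / 95
= 631.6 ms


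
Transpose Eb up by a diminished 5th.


Solution.
diminished 5th: 5 letter names, 6 semitones
Letter: E + 4 → B
Pitch: Eb + 6 semitones, spelled as a B → Bbb
= Bbb


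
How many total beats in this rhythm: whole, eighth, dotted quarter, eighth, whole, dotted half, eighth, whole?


Reasoning:
Beat values:
  whole = 4 beats
  eighth = 0.5 beats
  dotted quarter = 1.5 beats
  eighth = 0.5 beats
  whole = 4 beats
  dotted half = 3 beats
  eighth = 0.5 beats
  whole = 4 beats
Sum = 4 + 0.5 + 1.5 + 0.5 + 4 + 3 + 0.5 + 4
= 18 beats


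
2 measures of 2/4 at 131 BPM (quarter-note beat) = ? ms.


Quarter-note beat duration = 60000 / 131 ms
Beats per measure (2/4) = 2
One measure = 2 × 60000 / 131 = 120000 / 131 ms
2 measures = 2 × 120000 / 131 = 240000 / 131
= 1832.1 ms


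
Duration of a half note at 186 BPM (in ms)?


Step by step:
One quarter-note beat = 60000 / BPM = 60000 / 186 ms
Half note = 2 × quarter note
Duration = 2 × 60000 / 186 = 120000 / 186
= 645.2 ms


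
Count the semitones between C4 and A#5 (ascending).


Reasoning:
Absolute semitone position = octave×12 + chromatic position
C4: 4×12 + 0 = 48
A#5: 5×12 + 10 = 70
Difference = 70 - 48 = 22
= 22 semitones


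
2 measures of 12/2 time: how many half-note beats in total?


Step by step:
Time signature 12/2: the bottom number 2 means the half note gets one count
The top number 12 means 12 half-note beats per measure
Total = 12 × 2 measures
= 24 half-note beats


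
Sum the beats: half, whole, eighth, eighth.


Step by step:
Beat values:
  half = 2 beats
  whole = 4 beats
  eighth = 0.5 beats
  eighth = 0.5 beats
Sum = 2 + 4 + 0.5 + 0.5
= 7 beats


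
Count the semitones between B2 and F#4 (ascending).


Step by step:
Absolute semitone position = octave×12 + chromatic position
B2: 2×12 + 11 = 35
F#4: 4×12 + 6 = 54
Difference = 54 - 35 = 19
= 19 semitones


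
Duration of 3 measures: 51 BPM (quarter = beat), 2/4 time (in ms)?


Let's work it out.
Quarter-note beat duration = 60000 / 51 ms
Beats per measure (2/4) = 2
One measure = 2 × 60000 / 51 = 120000 / 51 ms
3 measures = 3 × 120000 / 51 = 360000 / 51
= 7058.8 ms


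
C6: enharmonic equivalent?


Solution.
Enharmonic notes sound the same pitch but are spelled with different letter names
C and Dbb name the same pitch class
= Dbb6


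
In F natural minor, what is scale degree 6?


Natural minor scale pattern: W-H-W-W-H-W-W (2-1-2-2-1-2-2 semitones)
Starting from F:
  F + 2 semitones → G
  G + 1 semitone → Ab
  Ab + 2 semitones → Bb
  Bb + 2 semitones → C
  C + 1 semitone → Db
  Db + 2 semitones → Eb
  Eb + 2 semitones → F
Scale: F G Ab Bb C Db Eb
Degree 6 = Db


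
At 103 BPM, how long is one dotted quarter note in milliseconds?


One quarter-note beat = 60000 / BPM = 60000 / 103 ms
Dotted quarter note = 3/2 × quarter note
Duration = 3/2 × 60000 / 103 = 90000 / 103
= 873.8 ms


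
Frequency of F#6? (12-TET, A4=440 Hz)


Step by step:
f = 440 × 2^(n/12) where n = semitones from A4
F#6: 21 semitones from A4
f = 440 × 2^(21/12)
f = 1479.98 Hz


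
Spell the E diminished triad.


Diminished triad = root + minor 3rd (3 semitones) + diminished 5th (6 semitones)
A triad on E stacks thirds, so the chord tones use letter names E-G-B
Root: E
Minor 3rd above E: G
Diminished 5th above E: Bb
Chord = E G Bb


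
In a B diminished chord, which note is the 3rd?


Diminished triad = root + minor 3rd (3 semitones) + diminished 5th (6 semitones)
A triad on B stacks thirds, so the chord tones use letter names B-D-F
Root: B
Minor 3rd above B: D
Diminished 5th above B: F
The 3rd = D


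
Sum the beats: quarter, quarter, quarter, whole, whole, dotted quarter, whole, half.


Beat values:
  quarter = 1 beat
  quarter = 1 beat
  quarter = 1 beat
  whole = 4 beats
  whole = 4 beats
  dotted quarter = 1.5 beats
  whole = 4 beats
  half = 2 beats
Sum = 1 + 1 + 1 + 4 + 4 + 1.5 + 4 + 2
= 18.5 beats


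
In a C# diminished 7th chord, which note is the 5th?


Step by step:
Diminished 7th chord = root + minor 3rd + diminished 5th + diminished 7th
Seventh chords stack in thirds, so the letter names are C-E-G-B
Root: C#
Minor 3rd above C#: E
Diminished 5th above C#: G
Diminished 7th above C#: Bb
The 5th = G


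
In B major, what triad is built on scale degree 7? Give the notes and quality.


Solution.
B major scale: B C# D# E F# G# A#
Diatonic triad on degree 7 stacks scale notes 7, 2, 4: A# C# E
A#→C# = 3 semitones; A#→E = 6 semitones → diminished triad
= A# C# E (diminished)


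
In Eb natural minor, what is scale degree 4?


Solution.
Natural minor scale pattern: W-H-W-W-H-W-W (2-1-2-2-1-2-2 semitones)
Starting from Eb:
  Eb + 2 semitones → F
  F + 1 semitone → Gb
  Gb + 2 semitones → Ab
  Ab + 2 semitones → Bb
  Bb + 1 semitone → Cb
  Cb + 2 semitones → Db
  Db + 2 semitones → Eb
Scale: Eb F Gb Ab Bb Cb Db
Degree 4 = Ab


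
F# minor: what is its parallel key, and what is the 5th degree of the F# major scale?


Let's work it out.
Parallel keys share the same tonic but differ in mode
F# minor → parallel is F# major
F# major scale: F# G# A# B C# D# E#
= F# major; 5th degree = C#


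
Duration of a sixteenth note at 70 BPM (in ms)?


Step by step:
One quarter-note beat = 60000 / BPM = 60000 / 70 ms
Sixteenth note = 1/4 × quarter note
Duration = 1/4 × 60000 / 70 = 15000 / 70
= 214.3 ms


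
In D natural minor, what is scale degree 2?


Solution.
Natural minor scale pattern: W-H-W-W-H-W-W (2-1-2-2-1-2-2 semitones)
Starting from D:
  D + 2 semitones → E
  E + 1 semitone → F
  F + 2 semitones → G
  G + 2 semitones → A
  A + 1 semitone → Bb
  Bb + 2 semitones → C
  C + 2 semitones → D
Scale: D E F G A Bb C
Degree 2 = E


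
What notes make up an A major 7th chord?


Working:
Major 7th chord = root + major 3rd + perfect 5th + major 7th
Seventh chords stack in thirds, so the letter names are A-C-E-G
Root: A
Major 3rd above A: C#
Perfect 5th above A: E
Major 7th above A: G#
Chord = A C# E G#


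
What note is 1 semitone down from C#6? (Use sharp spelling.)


Reasoning:
C#6: chromatic position 1 in octave 6 → absolute = 6×12 + 1 = 73
Transpose down 1: 73 - 1 = 72
72 = 6×12 + 0 → C in octave 6
Result = C6


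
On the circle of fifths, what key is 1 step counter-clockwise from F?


Each counter-clockwise step moves down a perfect 5th (= up a perfect 4th)
From F: F → Bb
= Bb


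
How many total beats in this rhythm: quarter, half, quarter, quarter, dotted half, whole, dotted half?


Reasoning:
Beat values:
  quarter = 1 beat
  half = 2 beats
  quarter = 1 beat
  quarter = 1 beat
  dotted half = 3 beats
  whole = 4 beats
  dotted half = 3 beats
Sum = 1 + 2 + 1 + 1 + 3 + 4 + 3
= 15 beats


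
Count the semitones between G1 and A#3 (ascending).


Absolute semitone position = octave×12 + chromatic position
G1: 1×12 + 7 = 19
A#3: 3×12 + 10 = 46
Difference = 46 - 19 = 27
= 27 semitones


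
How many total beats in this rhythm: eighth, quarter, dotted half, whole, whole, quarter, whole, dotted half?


Reasoning:
Beat values:
  eighth = 0.5 beats
  quarter = 1 beat
  dotted half = 3 beats
  whole = 4 beats
  whole = 4 beats
  quarter = 1 beat
  whole = 4 beats
  dotted half = 3 beats
Sum = 0.5 + 1 + 3 + 4 + 4 + 1 + 4 + 3
= 20.5 beats


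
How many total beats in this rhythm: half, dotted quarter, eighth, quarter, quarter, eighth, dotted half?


Beat values:
  half = 2 beats
  dotted quarter = 1.5 beats
  eighth = 0.5 beats
  quarter = 1 beat
  quarter = 1 beat
  eighth = 0.5 beats
  dotted half = 3 beats
Sum = 2 + 1.5 + 0.5 + 1 + 1 + 0.5 + 3
= 9.5 beats


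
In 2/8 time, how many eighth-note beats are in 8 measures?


Let's work it out.
Time signature 2/8: the bottom number 8 means the eighth note gets one count
The top number 2 means 2 eighth-note beats per measure
Total = 2 × 8 measures
= 16 eighth-note beats


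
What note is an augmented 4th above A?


A 4th spans 4 letter names, so from A we land on D
An augmented 4th = 6 semitones above A
Spell D at that pitch: D#
= D#


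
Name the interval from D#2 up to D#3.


Letter names: D → D spans 8 letter names → an octave
Semitones: D#2 → D#3 = 12 half-steps
An octave of 12 semitones is a perfect octave
= perfect octave


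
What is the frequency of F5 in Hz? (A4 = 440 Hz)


Reasoning:
f = 440 × 2^(n/12) where n = semitones from A4
F5: 8 semitones from A4
f = 440 × 2^(8/12)
f = 698.46 Hz


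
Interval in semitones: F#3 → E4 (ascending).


Absolute semitone position = octave×12 + chromatic position
F#3: 3×12 + 6 = 42
E4: 4×12 + 4 = 52
Difference = 52 - 42 = 10
= 10 semitones


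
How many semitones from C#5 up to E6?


Reasoning:
Absolute semitone position = octave×12 + chromatic position
C#5: 5×12 + 1 = 61
E6: 6×12 + 4 = 76
Difference = 76 - 61 = 15
= 15 semitones


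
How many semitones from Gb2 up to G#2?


Step by step:
Absolute semitone position = octave×12 + chromatic position
Gb2: 2×12 + 6 = 30
G#2: 2×12 + 8 = 32
Difference = 32 - 30 = 2
= 2 semitones


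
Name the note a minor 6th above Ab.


A 6th spans 6 letter names, so from A we land on F
A minor 6th = 8 semitones above Ab
Spell F at that pitch: Fb
= Fb


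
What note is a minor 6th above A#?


Step by step:
A 6th spans 6 letter names, so from A we land on F
A minor 6th = 8 semitones above A#
Spell F at that pitch: F#
= F#


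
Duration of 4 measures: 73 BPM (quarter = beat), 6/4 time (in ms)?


Step by step:
Quarter-note beat duration = 60000 / 73 ms
Beats per measure (6/4) = 6
One measure = 6 × 60000 / 73 = 360000 / 73 ms
4 measures = 4 × 360000 / 73 = 1440000 / 73
= 19726.0 ms


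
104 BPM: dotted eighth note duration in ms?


Step by step:
One quarter-note beat = 60000 / BPM = 60000 / 104 ms
Dotted eighth note = 3/4 × quarter note
Duration = 3/4 × 60000 / 104 = 45000 / 104
= 432.7 ms


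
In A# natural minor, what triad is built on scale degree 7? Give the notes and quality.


Step by step:
A# natural minor scale: A# B# C# D# E# F# G#
Diatonic triad on degree 7 stacks scale notes 7, 2, 4: G# B# D#
G#→B# = 4 semitones; G#→D# = 7 semitones → major triad
= G# B# D# (major)


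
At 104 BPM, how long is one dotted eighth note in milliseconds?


Solution.
One quarter-note beat = 60000 / BPM = 60000 / 104 ms
Dotted eighth note = 3/4 × quarter note
Duration = 3/4 × 60000 / 104 = 45000 / 104
= 432.7 ms


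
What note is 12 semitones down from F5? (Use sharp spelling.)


Solution.
F5: chromatic position 5 in octave 5 → absolute = 5×12 + 5 = 65
Transpose down 12: 65 - 12 = 53
53 = 4×12 + 5 → F in octave 4
Result = F4


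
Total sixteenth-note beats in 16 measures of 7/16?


Step by step:
Time signature 7/16: the bottom number 16 means the sixteenth note gets one count
The top number 7 means 7 sixteenth-note beats per measure
Total = 7 × 16 measures
= 112 sixteenth-note beats


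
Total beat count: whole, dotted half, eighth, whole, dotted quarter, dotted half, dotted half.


Step by step:
Beat values:
  whole = 4 beats
  dotted half = 3 beats
  eighth = 0.5 beats
  whole = 4 beats
  dotted quarter = 1.5 beats
  dotted half = 3 beats
  dotted half = 3 beats
Sum = 4 + 3 + 0.5 + 4 + 1.5 + 3 + 3
= 19 beats


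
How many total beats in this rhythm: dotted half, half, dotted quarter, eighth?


Reasoning:
Beat values:
  dotted half = 3 beats
  half = 2 beats
  dotted quarter = 1.5 beats
  eighth = 0.5 beats
Sum = 3 + 2 + 1.5 + 0.5
= 7 beats


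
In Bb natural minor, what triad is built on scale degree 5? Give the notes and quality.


Reasoning:
Bb natural minor scale: Bb C Db Eb F Gb Ab
Diatonic triad on degree 5 stacks scale notes 5, 7, 2: F Ab C
F→Ab = 3 semitones; F→C = 7 semitones → minor triad
= F Ab C (minor)


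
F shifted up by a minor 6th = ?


minor 6th: 6 letter names, 8 semitones
Letter: F + 5 → D
Pitch: F + 8 semitones, spelled as a D → Db
= Db


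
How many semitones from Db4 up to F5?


Solution.
Absolute semitone position = octave×12 + chromatic position
Db4: 4×12 + 1 = 49
F5: 5×12 + 5 = 65
Difference = 65 - 49 = 16
= 16 semitones


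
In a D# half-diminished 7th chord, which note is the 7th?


Half-diminished 7th chord = root + minor 3rd + diminished 5th + minor 7th
Seventh chords stack in thirds, so the letter names are D-F-A-C
Root: D#
Minor 3rd above D#: F#
Diminished 5th above D#: A
Minor 7th above D#: C#
The 7th = C#


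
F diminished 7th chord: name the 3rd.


Reasoning:
Diminished 7th chord = root + minor 3rd + diminished 5th + diminished 7th
Seventh chords stack in thirds, so the letter names are F-A-C-E
Root: F
Minor 3rd above F: Ab
Diminished 5th above F: Cb
Diminished 7th above F: Ebb
The 3rd = Ab


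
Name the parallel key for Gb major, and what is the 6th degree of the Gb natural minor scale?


Solution.
Parallel keys share the same tonic but differ in mode
Gb major → parallel is Gb minor
Gb natural minor scale: Gb Ab Bbb Cb Db Ebb Fb
= Gb minor; 6th degree = Ebb


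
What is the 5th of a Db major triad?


Major triad = root + major 3rd (4 semitones) + perfect 5th (7 semitones)
A triad on Db stacks thirds, so the chord tones use letter names D-F-A
Root: Db
Major 3rd above Db: F
Perfect 5th above Db: Ab
The 5th = Ab


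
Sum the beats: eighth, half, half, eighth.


Step by step:
Beat values:
  eighth = 0.5 beats
  half = 2 beats
  half = 2 beats
  eighth = 0.5 beats
Sum = 0.5 + 2 + 2 + 0.5
= 5 beats


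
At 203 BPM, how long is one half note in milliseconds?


One quarter-note beat = 60000 / BPM = 60000 / 203 ms
Half note = 2 × quarter note
Duration = 2 × 60000 / 203 = 120000 / 203
= 591.1 ms


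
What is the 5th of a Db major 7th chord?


Major 7th chord = root + major 3rd + perfect 5th + major 7th
Seventh chords stack in thirds, so the letter names are D-F-A-C
Root: Db
Major 3rd above Db: F
Perfect 5th above Db: Ab
Major 7th above Db: C
The 5th = Ab


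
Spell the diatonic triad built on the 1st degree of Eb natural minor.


Reasoning:
Eb natural minor scale: Eb F Gb Ab Bb Cb Db
Diatonic triad on degree 1 stacks scale notes 1, 3, 5: Eb Gb Bb
Eb→Gb = 3 semitones; Eb→Bb = 7 semitones → minor triad
= Eb Gb Bb (minor)


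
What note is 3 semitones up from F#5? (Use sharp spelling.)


Let's work it out.
F#5: chromatic position 6 in octave 5 → absolute = 5×12 + 6 = 66
Transpose up 3: 66 + 3 = 69
69 = 5×12 + 9 → A in octave 5
Result = A5


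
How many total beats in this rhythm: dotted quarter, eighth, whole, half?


Working:
Beat values:
  dotted quarter = 1.5 beats
  eighth = 0.5 beats
  whole = 4 beats
  half = 2 beats
Sum = 1.5 + 0.5 + 4 + 2
= 8 beats


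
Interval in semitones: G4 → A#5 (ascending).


Step by step:
Absolute semitone position = octave×12 + chromatic position
G4: 4×12 + 7 = 55
A#5: 5×12 + 10 = 70
Difference = 70 - 55 = 15
= 15 semitones


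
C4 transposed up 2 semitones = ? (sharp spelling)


C4: chromatic position 0 in octave 4 → absolute = 4×12 + 0 = 48
Transpose up 2: 48 + 2 = 50
50 = 4×12 + 2 → D in octave 4
Result = D4


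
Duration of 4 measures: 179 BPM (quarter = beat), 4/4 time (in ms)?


Step by step:
Quarter-note beat duration = 60000 / 179 ms
Beats per measure (4/4) = 4
One measure = 4 × 60000 / 179 = 240000 / 179 ms
4 measures = 4 × 240000 / 179 = 960000 / 179
= 5363.1 ms


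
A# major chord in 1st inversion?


Reasoning:
Root position: A# C## E#
1st inversion: move root up an octave
Bass note: C##
Notes (bottom to top) = C## E# A#


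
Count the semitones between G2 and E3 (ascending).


Let's work it out.
Absolute semitone position = octave×12 + chromatic position
G2: 2×12 + 7 = 31
E3: 3×12 + 4 = 40
Difference = 40 - 31 = 9
= 9 semitones


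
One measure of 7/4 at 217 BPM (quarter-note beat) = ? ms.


Quarter-note beat duration = 60000 / 217 ms
Beats per measure (7/4) = 7
One measure = 7 × 60000 / 217 = 420000 / 217 ms
= 1935.5 ms


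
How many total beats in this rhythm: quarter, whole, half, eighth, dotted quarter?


Working:
Beat values:
  quarter = 1 beat
  whole = 4 beats
  half = 2 beats
  eighth = 0.5 beats
  dotted quarter = 1.5 beats
Sum = 1 + 4 + 2 + 0.5 + 1.5
= 9 beats


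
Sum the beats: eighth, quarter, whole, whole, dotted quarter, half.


Solution.
Beat values:
  eighth = 0.5 beats
  quarter = 1 beat
  whole = 4 beats
  whole = 4 beats
  dotted quarter = 1.5 beats
  half = 2 beats
Sum = 0.5 + 1 + 4 + 4 + 1.5 + 2
= 13 beats


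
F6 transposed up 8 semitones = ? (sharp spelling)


F6: chromatic position 5 in octave 6 → absolute = 6×12 + 5 = 77
Transpose up 8: 77 + 8 = 85
85 = 7×12 + 1 → C# in octave 7
Result = C#7


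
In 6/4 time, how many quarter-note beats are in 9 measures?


Step by step:
Time signature 6/4: the bottom number 4 means the quarter note gets one count
The top number 6 means 6 quarter-note beats per measure
Total = 6 × 9 measures
= 54 quarter-note beats


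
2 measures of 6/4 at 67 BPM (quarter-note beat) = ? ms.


Quarter-note beat duration = 60000 / 67 ms
Beats per measure (6/4) = 6
One measure = 6 × 60000 / 67 = 360000 / 67 ms
2 measures = 2 × 360000 / 67 = 720000 / 67
= 10746.3 ms


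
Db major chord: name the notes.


Step by step:
Major triad = root + major 3rd (4 semitones) + perfect 5th (7 semitones)
A triad on Db stacks thirds, so the chord tones use letter names D-F-A
Root: Db
Major 3rd above Db: F
Perfect 5th above Db: Ab
Chord = Db F Ab


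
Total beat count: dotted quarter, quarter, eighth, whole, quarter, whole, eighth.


Beat values:
  dotted quarter = 1.5 beats
  quarter = 1 beat
  eighth = 0.5 beats
  whole = 4 beats
  quarter = 1 beat
  whole = 4 beats
  eighth = 0.5 beats
Sum = 1.5 + 1 + 0.5 + 4 + 1 + 4 + 0.5
= 12.5 beats


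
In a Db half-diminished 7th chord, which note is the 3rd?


Half-diminished 7th chord = root + minor 3rd + diminished 5th + minor 7th
Seventh chords stack in thirds, so the letter names are D-F-A-C
Root: Db
Minor 3rd above Db: Fb
Diminished 5th above Db: Abb
Minor 7th above Db: Cb
The 3rd = Fb


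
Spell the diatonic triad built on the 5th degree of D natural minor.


Working:
D natural minor scale: D E F G A Bb C
Diatonic triad on degree 5 stacks scale notes 5, 7, 2: A C E
A→C = 3 semitones; A→E = 7 semitones → minor triad
= A C E (minor)


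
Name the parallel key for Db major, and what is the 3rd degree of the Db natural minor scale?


Step by step:
Parallel keys share the same tonic but differ in mode
Db major → parallel is Db minor
Db natural minor scale: Db Eb Fb Gb Ab Bbb Cb
= Db minor; 3rd degree = Fb


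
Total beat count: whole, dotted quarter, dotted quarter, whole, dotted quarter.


Beat values:
  whole = 4 beats
  dotted quarter = 1.5 beats
  dotted quarter = 1.5 beats
  whole = 4 beats
  dotted quarter = 1.5 beats
Sum = 4 + 1.5 + 1.5 + 4 + 1.5
= 12.5 beats


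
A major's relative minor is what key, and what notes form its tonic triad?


Reasoning:
The relative minor shares the major's key signature and starts on its 6th degree
6th degree = a major 6th above the tonic; a major 6th above A is F#
→ relative minor of A major is F# minor
Tonic triad of F# minor = root + minor 3rd + perfect 5th = F# A C#
= F# minor; triad = F# A C#


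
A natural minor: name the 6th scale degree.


Natural minor scale pattern: W-H-W-W-H-W-W (2-1-2-2-1-2-2 semitones)
Starting from A:
  A + 2 semitones → B
  B + 1 semitone → C
  C + 2 semitones → D
  D + 2 semitones → E
  E + 1 semitone → F
  F + 2 semitones → G
  G + 2 semitones → A
Scale: A B C D E F G
Degree 6 = F


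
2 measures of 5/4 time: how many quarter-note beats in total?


Let's work it out.
Time signature 5/4: the bottom number 4 means the quarter note gets one count
The top number 5 means 5 quarter-note beats per measure
Total = 5 × 2 measures
= 10 quarter-note beats


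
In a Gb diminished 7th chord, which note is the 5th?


Step by step:
Diminished 7th chord = root + minor 3rd + diminished 5th + diminished 7th
Seventh chords stack in thirds, so the letter names are G-B-D-F
Root: Gb
Minor 3rd above Gb: Bbb
Diminished 5th above Gb: Dbb
Diminished 7th above Gb: Fbb
The 5th = Dbb


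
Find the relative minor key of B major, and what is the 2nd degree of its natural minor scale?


Let's work it out.
The relative minor shares the major's key signature and starts on its 6th degree
6th degree = a major 6th above the tonic; a major 6th above B is G#
→ relative minor of B major is G# minor
G# natural minor scale: G# A# B C# D# E F#
= G# minor; 2nd degree = A#


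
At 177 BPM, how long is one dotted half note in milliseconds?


One quarter-note beat = 60000 / BPM = 60000 / 177 ms
Dotted half note = 3 × quarter note
Duration = 3 × 60000 / 177 = 180000 / 177
= 1016.9 ms


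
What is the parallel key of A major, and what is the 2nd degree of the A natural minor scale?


Solution.
Parallel keys share the same tonic but differ in mode
A major → parallel is A minor
A natural minor scale: A B C D E F G
= A minor; 2nd degree = B


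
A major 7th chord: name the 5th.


Working:
Major 7th chord = root + major 3rd + perfect 5th + major 7th
Seventh chords stack in thirds, so the letter names are A-C-E-G
Root: A
Major 3rd above A: C#
Perfect 5th above A: E
Major 7th above A: G#
The 5th = E


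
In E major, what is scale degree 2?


Step by step:
Major scale pattern: W-W-H-W-W-W-H (2-2-1-2-2-2-1 semitones)
Starting from E:
  E + 2 semitones → F#
  F# + 2 semitones → G#
  G# + 1 semitone → A
  A + 2 semitones → B
  B + 2 semitones → C#
  C# + 2 semitones → D#
  D# + 1 semitone → E
Scale: E F# G# A B C# D#
Degree 2 = F#


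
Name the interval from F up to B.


Letter names: F → B spans 4 letter names → a 4th
Semitones: F → B = 6 half-steps
A 4th of 6 semitones is an augmented 4th
= augmented 4th


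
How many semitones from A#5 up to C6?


Let's work it out.
Absolute semitone position = octave×12 + chromatic position
A#5: 5×12 + 10 = 70
C6: 6×12 + 0 = 72
Difference = 72 - 70 = 2
= 2 semitones


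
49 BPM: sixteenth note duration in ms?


Working:
One quarter-note beat = 60000 / BPM = 60000 / 49 ms
Sixteenth note = 1/4 × quarter note
Duration = 1/4 × 60000 / 49 = 15000 / 49
= 306.1 ms


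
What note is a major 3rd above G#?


A 3rd spans 3 letter names, so from G we land on B
A major 3rd = 4 semitones above G#
Spell B at that pitch: B#
= B#


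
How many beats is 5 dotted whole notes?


Solution.
Base whole note = 4 beats
Dot 1 adds half the previous value: +2
One dotted whole = 4 + 2 = 6
5 of them = 5 × 6 = 30
= 30 beats


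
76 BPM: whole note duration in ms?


One quarter-note beat = 60000 / BPM = 60000 / 76 ms
Whole note = 4 × quarter note
Duration = 4 × 60000 / 76 = 240000 / 76
= 3157.9 ms


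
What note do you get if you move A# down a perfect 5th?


Solution.
perfect 5th: 5 letter names, 7 semitones
Letter: A - 4 → D
Pitch: A# - 7 semitones, spelled as a D → D#
= D#


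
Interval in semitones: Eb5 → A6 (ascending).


Solution.
Absolute semitone position = octave×12 + chromatic position
Eb5: 5×12 + 3 = 63
A6: 6×12 + 9 = 81
Difference = 81 - 63 = 18
= 18 semitones


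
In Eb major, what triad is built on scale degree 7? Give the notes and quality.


Reasoning:
Eb major scale: Eb F G Ab Bb C D
Diatonic triad on degree 7 stacks scale notes 7, 2, 4: D F Ab
D→F = 3 semitones; D→Ab = 6 semitones → diminished triad
= D F Ab (diminished)


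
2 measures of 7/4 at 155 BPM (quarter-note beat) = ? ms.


Step by step:
Quarter-note beat duration = 60000 / 155 ms
Beats per measure (7/4) = 7
One measure = 7 × 60000 / 155 = 420000 / 155 ms
2 measures = 2 × 420000 / 155 = 840000 / 155
= 5419.4 ms


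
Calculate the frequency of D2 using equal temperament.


Reasoning:
f = 440 × 2^(n/12) where n = semitones from A4
D2: -31 semitones from A4
f = 440 × 2^(-31/12)
f = 73.42 Hz


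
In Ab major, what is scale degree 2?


Working:
Major scale pattern: W-W-H-W-W-W-H (2-2-1-2-2-2-1 semitones)
Starting from Ab:
  Ab + 2 semitones → Bb
  Bb + 2 semitones → C
  C + 1 semitone → Db
  Db + 2 semitones → Eb
  Eb + 2 semitones → F
  F + 2 semitones → G
  G + 1 semitone → Ab
Scale: Ab Bb C Db Eb F G
Degree 2 = Bb


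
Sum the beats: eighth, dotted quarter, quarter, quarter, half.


Solution.
Beat values:
  eighth = 0.5 beats
  dotted quarter = 1.5 beats
  quarter = 1 beat
  quarter = 1 beat
  half = 2 beats
Sum = 0.5 + 1.5 + 1 + 1 + 2
= 6 beats


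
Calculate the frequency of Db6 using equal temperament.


Step by step:
f = 440 × 2^(n/12) where n = semitones from A4
Db6: 16 semitones from A4
f = 440 × 2^(16/12)
f = 1108.73 Hz


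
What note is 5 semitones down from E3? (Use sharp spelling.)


E3: chromatic position 4 in octave 3 → absolute = 3×12 + 4 = 40
Transpose down 5: 40 - 5 = 35
35 = 2×12 + 11 → B in octave 2
Result = B2


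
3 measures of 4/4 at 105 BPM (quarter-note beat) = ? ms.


Step by step:
Quarter-note beat duration = 60000 / 105 ms
Beats per measure (4/4) = 4
One measure = 4 × 60000 / 105 = 240000 / 105 ms
3 measures = 3 × 240000 / 105 = 720000 / 105
= 6857.1 ms


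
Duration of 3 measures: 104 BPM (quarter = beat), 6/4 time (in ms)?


Step by step:
Quarter-note beat duration = 60000 / 104 ms
Beats per measure (6/4) = 6
One measure = 6 × 60000 / 104 = 360000 / 104 ms
3 measures = 3 × 360000 / 104 = 1080000 / 104
= 10384.6 ms


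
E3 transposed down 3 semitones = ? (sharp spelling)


Reasoning:
E3: chromatic position 4 in octave 3 → absolute = 3×12 + 4 = 40
Transpose down 3: 40 - 3 = 37
37 = 3×12 + 1 → C# in octave 3
Result = C#3


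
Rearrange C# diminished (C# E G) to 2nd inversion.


Solution.
Root position: C# E G
2nd inversion: move root and 3rd up an octave
Bass note: G
Notes (bottom to top) = G C# E


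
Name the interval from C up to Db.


Working:
Letter names: C → D spans 2 letter names → a 2nd
Semitones: C → Db = 1 half-step
A 2nd of 1 semitone is a minor 2nd
= minor 2nd


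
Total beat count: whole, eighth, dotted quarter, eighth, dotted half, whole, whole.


Beat values:
  whole = 4 beats
  eighth = 0.5 beats
  dotted quarter = 1.5 beats
  eighth = 0.5 beats
  dotted half = 3 beats
  whole = 4 beats
  whole = 4 beats
Sum = 4 + 0.5 + 1.5 + 0.5 + 3 + 4 + 4
= 17.5 beats


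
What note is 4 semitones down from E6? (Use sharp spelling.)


Let's work it out.
E6: chromatic position 4 in octave 6 → absolute = 6×12 + 4 = 76
Transpose down 4: 76 - 4 = 72
72 = 6×12 + 0 → C in octave 6
Result = C6


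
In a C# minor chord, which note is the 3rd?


Step by step:
Minor triad = root + minor 3rd (3 semitones) + perfect 5th (7 semitones)
A triad on C# stacks thirds, so the chord tones use letter names C-E-G
Root: C#
Minor 3rd above C#: E
Perfect 5th above C#: G#
The 3rd = E


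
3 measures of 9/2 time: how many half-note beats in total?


Solution.
Time signature 9/2: the bottom number 2 means the half note gets one count
The top number 9 means 9 half-note beats per measure
Total = 9 × 3 measures
= 27 half-note beats


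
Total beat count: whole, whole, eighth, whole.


Beat values:
  whole = 4 beats
  whole = 4 beats
  eighth = 0.5 beats
  whole = 4 beats
Sum = 4 + 4 + 0.5 + 4
= 12.5 beats


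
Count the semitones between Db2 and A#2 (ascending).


Absolute semitone position = octave×12 + chromatic position
Db2: 2×12 + 1 = 25
A#2: 2×12 + 10 = 34
Difference = 34 - 25 = 9
= 9 semitones


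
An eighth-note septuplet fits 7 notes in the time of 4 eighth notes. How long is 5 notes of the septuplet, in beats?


Septuplet: 7 notes occupy the space of 4 eighth notes
Space = 4 × 1/2 = 2 beats
Each septuplet note = 2 / 7 = 2/7 beats
5 notes = 5 × 2/7 = 10/7
= 10/7 beats


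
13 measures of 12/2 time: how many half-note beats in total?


Working:
Time signature 12/2: the bottom number 2 means the half note gets one count
The top number 12 means 12 half-note beats per measure
Total = 12 × 13 measures
= 156 half-note beats


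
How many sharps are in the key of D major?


Reasoning:
Sharp major keys follow the circle of fifths: C(0), G(1), D(2), A(3), E(4), B(5), F#(6), C#(7)
D major has 2 sharps
Order of sharps: F# C# G# D# A# E# B# → first 2: F#, C#
= 2 sharps


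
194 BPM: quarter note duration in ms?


Let's work it out.
One quarter-note beat = 60000 / BPM = 60000 / 194 ms
Duration = 60000 / 194
= 309.3 ms


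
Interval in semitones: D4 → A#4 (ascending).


Let's work it out.
Absolute semitone position = octave×12 + chromatic position
D4: 4×12 + 2 = 50
A#4: 4×12 + 10 = 58
Difference = 58 - 50 = 8
= 8 semitones


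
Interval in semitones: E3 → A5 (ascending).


Solution.
Absolute semitone position = octave×12 + chromatic position
E3: 3×12 + 4 = 40
A5: 5×12 + 9 = 69
Difference = 69 - 40 = 29
= 29 semitones


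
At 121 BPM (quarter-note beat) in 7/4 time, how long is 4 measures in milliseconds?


Quarter-note beat duration = 60000 / 121 ms
Beats per measure (7/4) = 7
One measure = 7 × 60000 / 121 = 420000 / 121 ms
4 measures = 4 × 420000 / 121 = 1680000 / 121
= 13884.3 ms


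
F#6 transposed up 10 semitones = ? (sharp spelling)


F#6: chromatic position 6 in octave 6 → absolute = 6×12 + 6 = 78
Transpose up 10: 78 + 10 = 88
88 = 7×12 + 4 → E in octave 7
Result = E7


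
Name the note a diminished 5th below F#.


Solution.
A 5th spans 5 letter names, so from F we land on B
A diminished 5th = 6 semitones below F#
Spell B at that pitch: B#
= B#


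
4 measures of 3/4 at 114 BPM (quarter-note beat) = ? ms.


Let's work it out.
Quarter-note beat duration = 60000 / 114 ms
Beats per measure (3/4) = 3
One measure = 3 × 60000 / 114 = 180000 / 114 ms
4 measures = 4 × 180000 / 114 = 720000 / 114
= 6315.8 ms


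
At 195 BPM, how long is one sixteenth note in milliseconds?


Reasoning:
One quarter-note beat = 60000 / BPM = 60000 / 195 ms
Sixteenth note = 1/4 × quarter note
Duration = 1/4 × 60000 / 195 = 15000 / 195
= 76.9 ms


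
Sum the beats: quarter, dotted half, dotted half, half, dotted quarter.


Beat values:
  quarter = 1 beat
  dotted half = 3 beats
  dotted half = 3 beats
  half = 2 beats
  dotted quarter = 1.5 beats
Sum = 1 + 3 + 3 + 2 + 1.5
= 10.5 beats


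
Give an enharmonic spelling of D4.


Solution.
Enharmonic notes sound the same pitch but are spelled with different letter names
D and Ebb name the same pitch class
= Ebb4


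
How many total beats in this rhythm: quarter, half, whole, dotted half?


Beat values:
  quarter = 1 beat
  half = 2 beats
  whole = 4 beats
  dotted half = 3 beats
Sum = 1 + 2 + 4 + 3
= 10 beats


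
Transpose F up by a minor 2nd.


minor 2nd: 2 letter names, 1 semitones
Letter: F + 1 → G
Pitch: F + 1 semitones, spelled as a G → Gb
= Gb


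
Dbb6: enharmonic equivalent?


Solution.
Enharmonic notes sound the same pitch but are spelled with different letter names
Dbb and C name the same pitch class
= C6


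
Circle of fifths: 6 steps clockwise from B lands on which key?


Reasoning:
Each clockwise step on the circle of fifths moves up a perfect 5th
From B: B → F#/Gb → Db → Ab → Eb → Bb → F
= F


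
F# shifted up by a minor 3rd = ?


Step by step:
minor 3rd: 3 letter names, 3 semitones
Letter: F + 2 → A
Pitch: F# + 3 semitones, spelled as an A → A
= A


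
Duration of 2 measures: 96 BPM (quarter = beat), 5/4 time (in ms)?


Quarter-note beat duration = 60000 / 96 ms
Beats per measure (5/4) = 5
One measure = 5 × 60000 / 96 = 300000 / 96 ms
2 measures = 2 × 300000 / 96 = 600000 / 96
= 6250.0 ms


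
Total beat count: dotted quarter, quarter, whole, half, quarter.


Let's work it out.
Beat values:
  dotted quarter = 1.5 beats
  quarter = 1 beat
  whole = 4 beats
  half = 2 beats
  quarter = 1 beat
Sum = 1.5 + 1 + 4 + 2 + 1
= 9.5 beats


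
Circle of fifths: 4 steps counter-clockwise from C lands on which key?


Solution.
Each counter-clockwise step moves down a perfect 5th (= up a perfect 4th)
From C: C → F → Bb → Eb → Ab
= Ab


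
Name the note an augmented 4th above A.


Solution.
A 4th spans 4 letter names, so from A we land on D
An augmented 4th = 6 semitones above A
Spell D at that pitch: D#
= D#


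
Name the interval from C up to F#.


Step by step:
Letter names: C → F spans 4 letter names → a 4th
Semitones: C → F# = 6 half-steps
A 4th of 6 semitones is an augmented 4th
= augmented 4th


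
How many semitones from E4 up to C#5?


Step by step:
Absolute semitone position = octave×12 + chromatic position
E4: 4×12 + 4 = 52
C#5: 5×12 + 1 = 61
Difference = 61 - 52 = 9
= 9 semitones


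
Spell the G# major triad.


Solution.
Major triad = root + major 3rd (4 semitones) + perfect 5th (7 semitones)
A triad on G# stacks thirds, so the chord tones use letter names G-B-D
Root: G#
Major 3rd above G#: B#
Perfect 5th above G#: D#
Chord = G# B# D#


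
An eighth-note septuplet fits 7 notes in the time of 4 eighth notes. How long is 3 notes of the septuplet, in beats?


Working:
Septuplet: 7 notes occupy the space of 4 eighth notes
Space = 4 × 1/2 = 2 beats
Each septuplet note = 2 / 7 = 2/7 beats
3 notes = 3 × 2/7 = 6/7
= 6/7 beats


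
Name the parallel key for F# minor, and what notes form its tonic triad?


Working:
Parallel keys share the same tonic but differ in mode
F# minor → parallel is F# major
Tonic triad of F# major = F# A# C#
= F# major; triad = F# A# C#


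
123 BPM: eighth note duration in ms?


Step by step:
One quarter-note beat = 60000 / BPM = 60000 / 123 ms
Eighth note = 1/2 × quarter note
Duration = 1/2 × 60000 / 123 = 30000 / 123
= 243.9 ms


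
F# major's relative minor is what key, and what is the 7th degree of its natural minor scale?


Working:
The relative minor shares the major's key signature and starts on its 6th degree
6th degree = a major 6th above the tonic; a major 6th above F# is D#
→ relative minor of F# major is D# minor
D# natural minor scale: D# E# F# G# A# B C#
= D# minor; 7th degree = C#


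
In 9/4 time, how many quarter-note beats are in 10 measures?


Step by step:
Time signature 9/4: the bottom number 4 means the quarter note gets one count
The top number 9 means 9 quarter-note beats per measure
Total = 9 × 10 measures
= 90 quarter-note beats


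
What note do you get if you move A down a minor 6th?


Step by step:
minor 6th: 6 letter names, 8 semitones
Letter: A - 5 → C
Pitch: A - 8 semitones, spelled as a C → C#
= C#


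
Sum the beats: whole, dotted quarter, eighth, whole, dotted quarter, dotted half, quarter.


Beat values:
  whole = 4 beats
  dotted quarter = 1.5 beats
  eighth = 0.5 beats
  whole = 4 beats
  dotted quarter = 1.5 beats
  dotted half = 3 beats
  quarter = 1 beat
Sum = 4 + 1.5 + 0.5 + 4 + 1.5 + 3 + 1
= 15.5 beats
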